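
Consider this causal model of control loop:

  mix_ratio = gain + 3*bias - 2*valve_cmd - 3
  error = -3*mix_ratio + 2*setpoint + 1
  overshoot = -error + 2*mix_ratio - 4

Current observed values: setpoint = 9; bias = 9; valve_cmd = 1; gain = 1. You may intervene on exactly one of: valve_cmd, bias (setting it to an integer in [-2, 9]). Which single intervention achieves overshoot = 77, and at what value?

set bias = 8

Intervening on valve_cmd: overshoot = -10*valve_cmd + 102. Reaching 77 requires valve_cmd = 5/2, not an integer.
Intervening on bias: with other inputs at their observed values, overshoot = 15*bias - 43. Solving for 77 gives bias = 8, within [-2, 9].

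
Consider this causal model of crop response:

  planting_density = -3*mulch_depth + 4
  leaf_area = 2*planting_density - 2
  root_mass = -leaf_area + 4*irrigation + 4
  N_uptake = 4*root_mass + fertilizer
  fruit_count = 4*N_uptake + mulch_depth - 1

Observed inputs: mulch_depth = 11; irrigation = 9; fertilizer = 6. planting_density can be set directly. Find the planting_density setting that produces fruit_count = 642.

Intervening on planting_density fixes its value directly, overriding its dependence on mulch_depth.
Substituting into the root_mass equation gives root_mass = -2*planting_density + 42.
This gives N_uptake = -8*planting_density + 174.
This gives fruit_count = -32*planting_density + 706.
Solve -32*planting_density + 706 = 642: planting_density = (642 - 706) / -32 = 2.

planting_density = 2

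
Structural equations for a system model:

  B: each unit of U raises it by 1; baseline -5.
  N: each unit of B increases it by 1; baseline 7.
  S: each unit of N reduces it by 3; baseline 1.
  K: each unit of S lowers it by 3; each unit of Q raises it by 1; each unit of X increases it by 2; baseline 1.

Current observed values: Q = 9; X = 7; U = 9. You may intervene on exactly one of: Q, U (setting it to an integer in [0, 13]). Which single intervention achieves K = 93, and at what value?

set U = 6

Intervening on Q: K = Q + 111. Reaching 93 requires Q = -18, outside [0, 13].
Intervening on U: with other inputs at their observed values, K = 9*U + 39. Solving for 93 gives U = 6, within [0, 13].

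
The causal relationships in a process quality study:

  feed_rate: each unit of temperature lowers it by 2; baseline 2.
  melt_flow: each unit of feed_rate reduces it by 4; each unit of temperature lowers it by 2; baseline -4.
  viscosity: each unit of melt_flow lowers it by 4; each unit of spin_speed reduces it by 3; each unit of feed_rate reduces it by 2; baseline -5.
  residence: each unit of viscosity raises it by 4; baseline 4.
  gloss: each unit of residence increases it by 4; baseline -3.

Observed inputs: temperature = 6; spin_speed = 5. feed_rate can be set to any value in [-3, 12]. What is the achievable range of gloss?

Intervening on feed_rate fixes its value directly, overriding its dependence on temperature.
Substituting into the melt_flow equation gives melt_flow = -4*feed_rate - 16.
Substituting into the viscosity equation gives viscosity = 14*feed_rate + 44.
Substituting into the residence equation gives residence = 56*feed_rate + 180.
Substituting into the gloss equation gives gloss = 224*feed_rate + 717.
Linear in feed_rate, so extremes are at the endpoints: feed_rate = -3 gives gloss = 45; feed_rate = 12 gives gloss = 3405.

45 to 3405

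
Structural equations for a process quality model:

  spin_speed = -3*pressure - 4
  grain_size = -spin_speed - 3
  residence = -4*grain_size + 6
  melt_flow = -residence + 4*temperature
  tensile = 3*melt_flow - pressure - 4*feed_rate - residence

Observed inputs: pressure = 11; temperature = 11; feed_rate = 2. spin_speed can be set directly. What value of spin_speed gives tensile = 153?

spin_speed = -7

Intervening on spin_speed fixes its value directly, overriding its dependence on pressure.
Substituting into the residence equation gives residence = 4*spin_speed + 18.
melt_flow becomes -4*spin_speed + 26.
So tensile = -16*spin_speed + 41.
Solve -16*spin_speed + 41 = 153: spin_speed = (153 - 41) / -16 = -7.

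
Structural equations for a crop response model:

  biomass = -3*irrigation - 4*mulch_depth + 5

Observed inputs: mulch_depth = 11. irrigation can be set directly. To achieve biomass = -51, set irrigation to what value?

irrigation = 4

Substituting into the biomass equation gives biomass = -3*irrigation - 39.
Solve -3*irrigation - 39 = -51: irrigation = (-51 + 39) / -3 = 4.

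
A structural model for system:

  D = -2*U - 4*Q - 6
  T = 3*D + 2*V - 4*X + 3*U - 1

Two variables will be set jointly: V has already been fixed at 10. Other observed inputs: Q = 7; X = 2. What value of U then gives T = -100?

With V held at 10:
Substituting into the D equation gives D = -2*U - 34.
Substituting into the T equation gives T = -3*U - 91.
Solve -3*U - 91 = -100: U = (-100 + 91) / -3 = 3.

U = 3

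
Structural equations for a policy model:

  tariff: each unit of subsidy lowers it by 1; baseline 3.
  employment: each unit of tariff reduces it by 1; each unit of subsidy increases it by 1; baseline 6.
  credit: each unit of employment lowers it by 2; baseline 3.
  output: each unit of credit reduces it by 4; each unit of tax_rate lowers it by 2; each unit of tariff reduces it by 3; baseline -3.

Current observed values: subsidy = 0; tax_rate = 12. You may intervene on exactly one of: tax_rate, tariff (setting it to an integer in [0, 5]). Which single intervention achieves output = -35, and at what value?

set tariff = 4

Intervening on tax_rate: output = -2*tax_rate. Reaching -35 requires tax_rate = 35/2, not an integer.
Intervening on tariff: with other inputs at their observed values, output = -11*tariff + 9. Solving for -35 gives tariff = 4, within [0, 5].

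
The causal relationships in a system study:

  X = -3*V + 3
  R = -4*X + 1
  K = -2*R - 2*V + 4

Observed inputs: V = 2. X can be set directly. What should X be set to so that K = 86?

X = 11

Intervening on X fixes its value directly, overriding its dependence on V.
Substituting into the K equation gives K = 8*X - 2.
Solve 8*X - 2 = 86: X = (86 + 2) / 8 = 11.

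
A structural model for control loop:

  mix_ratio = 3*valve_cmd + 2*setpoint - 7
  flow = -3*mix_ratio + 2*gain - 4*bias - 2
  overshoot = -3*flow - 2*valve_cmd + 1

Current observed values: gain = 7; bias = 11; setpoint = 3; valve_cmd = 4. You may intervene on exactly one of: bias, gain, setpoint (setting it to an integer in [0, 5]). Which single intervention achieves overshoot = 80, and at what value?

set bias = 2

Intervening on bias: with other inputs at their observed values, overshoot = 12*bias + 56. Solving for 80 gives bias = 2, within [0, 5].
Intervening on gain: overshoot = -6*gain + 230. Reaching 80 requires gain = 25, outside [0, 5].
Intervening on setpoint: overshoot = 18*setpoint + 134. Reaching 80 requires setpoint = -3, outside [0, 5].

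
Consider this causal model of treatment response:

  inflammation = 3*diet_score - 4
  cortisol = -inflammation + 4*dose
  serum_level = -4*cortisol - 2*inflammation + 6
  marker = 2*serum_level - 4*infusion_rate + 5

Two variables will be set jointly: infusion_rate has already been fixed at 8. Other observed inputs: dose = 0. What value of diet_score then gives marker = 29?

diet_score = 5

With infusion_rate held at 8:
Substituting into the cortisol equation gives cortisol = -3*diet_score + 4.
This gives serum_level = 6*diet_score - 2.
Substituting into the marker equation gives marker = 12*diet_score - 31.
Solve 12*diet_score - 31 = 29: diet_score = (29 + 31) / 12 = 5.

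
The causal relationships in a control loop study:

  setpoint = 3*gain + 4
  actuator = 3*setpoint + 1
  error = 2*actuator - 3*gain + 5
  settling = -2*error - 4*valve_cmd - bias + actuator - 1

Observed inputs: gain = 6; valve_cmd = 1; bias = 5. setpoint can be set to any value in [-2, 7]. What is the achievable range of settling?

-50 to 31

Intervening on setpoint fixes its value directly, overriding its dependence on gain.
Substituting into the error equation gives error = 6*setpoint - 11.
So settling = -9*setpoint + 13.
Linear in setpoint, so extremes are at the endpoints: setpoint = -2 gives settling = 31; setpoint = 7 gives settling = -50.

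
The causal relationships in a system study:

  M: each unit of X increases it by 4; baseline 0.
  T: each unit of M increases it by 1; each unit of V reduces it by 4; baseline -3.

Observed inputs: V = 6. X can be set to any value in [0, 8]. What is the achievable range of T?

-27 to 5

Substituting into the T equation gives T = 4*X - 27.
Linear in X, so extremes are at the endpoints: X = 0 gives T = -27; X = 8 gives T = 5.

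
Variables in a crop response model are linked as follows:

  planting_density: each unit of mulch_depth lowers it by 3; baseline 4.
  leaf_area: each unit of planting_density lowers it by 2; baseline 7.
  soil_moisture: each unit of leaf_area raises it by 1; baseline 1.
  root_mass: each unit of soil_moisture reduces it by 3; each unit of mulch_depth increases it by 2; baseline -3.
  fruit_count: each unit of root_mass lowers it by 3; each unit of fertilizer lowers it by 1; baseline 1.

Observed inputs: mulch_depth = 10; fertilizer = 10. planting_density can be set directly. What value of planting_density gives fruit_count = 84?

Intervening on planting_density fixes its value directly, overriding its dependence on mulch_depth.
Substituting into the soil_moisture equation gives soil_moisture = -2*planting_density + 8.
root_mass becomes 6*planting_density - 7.
Substituting into the fruit_count equation gives fruit_count = -18*planting_density + 12.
Solve -18*planting_density + 12 = 84: planting_density = (84 - 12) / -18 = -4.

planting_density = -4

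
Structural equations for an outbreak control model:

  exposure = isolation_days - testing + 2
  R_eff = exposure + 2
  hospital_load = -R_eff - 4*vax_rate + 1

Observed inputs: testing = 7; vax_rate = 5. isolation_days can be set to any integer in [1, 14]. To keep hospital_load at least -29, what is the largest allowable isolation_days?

Substituting into the exposure equation gives exposure = isolation_days - 5.
Substituting into the R_eff equation gives R_eff = isolation_days - 3.
hospital_load becomes -isolation_days - 16.
Require -isolation_days - 16 ≥ -29, so isolation_days ≤ 13.
The largest integer in [1, 14] satisfying this is 13.

isolation_days = 13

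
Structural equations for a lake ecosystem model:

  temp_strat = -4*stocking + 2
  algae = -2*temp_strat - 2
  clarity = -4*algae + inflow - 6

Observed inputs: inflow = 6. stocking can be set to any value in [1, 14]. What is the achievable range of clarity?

-424 to -8

Substituting into the algae equation gives algae = 8*stocking - 6.
clarity becomes -32*stocking + 24.
Linear in stocking, so extremes are at the endpoints: stocking = 1 gives clarity = -8; stocking = 14 gives clarity = -424.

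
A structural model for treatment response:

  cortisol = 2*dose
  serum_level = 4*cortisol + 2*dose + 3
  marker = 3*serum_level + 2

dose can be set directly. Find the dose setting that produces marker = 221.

Substituting into the serum_level equation gives serum_level = 10*dose + 3.
Substituting into the marker equation gives marker = 30*dose + 11.
Solve 30*dose + 11 = 221: dose = (221 - 11) / 30 = 7.

dose = 7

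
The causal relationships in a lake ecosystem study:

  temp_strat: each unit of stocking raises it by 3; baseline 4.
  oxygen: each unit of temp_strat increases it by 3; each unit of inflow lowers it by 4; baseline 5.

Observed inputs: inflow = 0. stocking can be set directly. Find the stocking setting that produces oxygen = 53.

stocking = 4

Substituting into the oxygen equation gives oxygen = 9*stocking + 17.
Solve 9*stocking + 17 = 53: stocking = (53 - 17) / 9 = 4.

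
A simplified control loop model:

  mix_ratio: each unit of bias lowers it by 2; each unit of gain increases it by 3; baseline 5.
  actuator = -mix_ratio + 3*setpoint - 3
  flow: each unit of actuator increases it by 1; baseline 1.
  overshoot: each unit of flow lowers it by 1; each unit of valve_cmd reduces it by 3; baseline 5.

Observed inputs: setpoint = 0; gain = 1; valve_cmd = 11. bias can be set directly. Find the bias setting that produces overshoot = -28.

Substituting into the mix_ratio equation gives mix_ratio = -2*bias + 8.
So actuator = 2*bias - 11.
flow becomes 2*bias - 10.
This gives overshoot = -2*bias - 18.
Solve -2*bias - 18 = -28: bias = (-28 + 18) / -2 = 5.

bias = 5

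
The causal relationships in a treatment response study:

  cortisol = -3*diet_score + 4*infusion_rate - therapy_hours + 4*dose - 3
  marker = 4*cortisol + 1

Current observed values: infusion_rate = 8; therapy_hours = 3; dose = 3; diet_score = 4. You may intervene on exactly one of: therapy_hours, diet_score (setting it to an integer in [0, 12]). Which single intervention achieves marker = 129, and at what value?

Intervening on therapy_hours: marker = -4*therapy_hours + 117. Reaching 129 requires therapy_hours = -3, outside [0, 12].
Intervening on diet_score: with other inputs at their observed values, marker = -12*diet_score + 153. Solving for 129 gives diet_score = 2, within [0, 12].

set diet_score = 2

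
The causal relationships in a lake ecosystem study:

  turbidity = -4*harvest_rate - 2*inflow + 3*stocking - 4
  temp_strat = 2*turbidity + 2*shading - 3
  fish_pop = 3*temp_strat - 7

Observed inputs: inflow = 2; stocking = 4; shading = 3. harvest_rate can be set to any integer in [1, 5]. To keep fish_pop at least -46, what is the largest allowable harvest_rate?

Substituting into the turbidity equation gives turbidity = -4*harvest_rate + 4.
Substituting into the temp_strat equation gives temp_strat = -8*harvest_rate + 11.
Substituting into the fish_pop equation gives fish_pop = -24*harvest_rate + 26.
Require -24*harvest_rate + 26 ≥ -46, so harvest_rate ≤ 3.
The largest integer in [1, 5] satisfying this is 3.

harvest_rate = 3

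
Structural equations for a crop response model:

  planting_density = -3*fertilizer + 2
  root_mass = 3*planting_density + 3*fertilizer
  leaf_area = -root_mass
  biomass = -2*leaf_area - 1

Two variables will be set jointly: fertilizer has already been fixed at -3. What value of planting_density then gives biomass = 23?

With fertilizer held at -3:
Intervening on planting_density fixes its value directly, overriding its dependence on fertilizer.
Substituting into the root_mass equation gives root_mass = 3*planting_density - 9.
Substituting into the leaf_area equation gives leaf_area = -3*planting_density + 9.
biomass becomes 6*planting_density - 19.
Solve 6*planting_density - 19 = 23: planting_density = (23 + 19) / 6 = 7.

planting_density = 7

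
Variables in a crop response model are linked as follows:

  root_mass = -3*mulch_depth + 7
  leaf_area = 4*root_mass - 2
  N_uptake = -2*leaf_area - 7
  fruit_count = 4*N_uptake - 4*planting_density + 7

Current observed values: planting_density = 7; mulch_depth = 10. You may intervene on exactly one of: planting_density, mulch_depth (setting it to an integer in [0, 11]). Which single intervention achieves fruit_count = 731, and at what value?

set planting_density = 0

Intervening on planting_density: with other inputs at their observed values, fruit_count = -4*planting_density + 731. Solving for 731 gives planting_density = 0, within [0, 11].
Intervening on mulch_depth: fruit_count = 96*mulch_depth - 257. Reaching 731 requires mulch_depth = 247/24, not an integer.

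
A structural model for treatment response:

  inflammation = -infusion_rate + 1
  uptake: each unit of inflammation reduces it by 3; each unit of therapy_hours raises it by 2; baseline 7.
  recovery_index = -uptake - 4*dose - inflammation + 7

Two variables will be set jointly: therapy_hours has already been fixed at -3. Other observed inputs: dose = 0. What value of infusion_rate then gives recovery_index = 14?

With therapy_hours held at -3:
Substituting into the uptake equation gives uptake = 3*infusion_rate - 2.
Substituting into the recovery_index equation gives recovery_index = -2*infusion_rate + 8.
Solve -2*infusion_rate + 8 = 14: infusion_rate = (14 - 8) / -2 = -3.

infusion_rate = -3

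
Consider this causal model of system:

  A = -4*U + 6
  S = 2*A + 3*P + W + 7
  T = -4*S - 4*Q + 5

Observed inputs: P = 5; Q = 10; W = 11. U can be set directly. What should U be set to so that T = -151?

U = 2

Substituting into the S equation gives S = -8*U + 45.
So T = 32*U - 215.
Solve 32*U - 215 = -151: U = (-151 + 215) / 32 = 2.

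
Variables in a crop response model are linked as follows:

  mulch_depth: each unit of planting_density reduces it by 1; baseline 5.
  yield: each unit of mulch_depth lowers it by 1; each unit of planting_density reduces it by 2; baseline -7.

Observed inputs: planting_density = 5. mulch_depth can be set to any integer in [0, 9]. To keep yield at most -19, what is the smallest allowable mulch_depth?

Intervening on mulch_depth fixes its value directly, overriding its dependence on planting_density.
Substituting into the yield equation gives yield = -mulch_depth - 17.
Require -mulch_depth - 17 ≤ -19, so mulch_depth ≥ 2.
The smallest integer in [0, 9] satisfying this is 2.

mulch_depth = 2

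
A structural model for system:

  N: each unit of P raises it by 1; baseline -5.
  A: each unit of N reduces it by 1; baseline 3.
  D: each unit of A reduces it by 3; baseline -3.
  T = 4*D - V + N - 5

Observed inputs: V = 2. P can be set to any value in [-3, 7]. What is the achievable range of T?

Substituting into the A equation gives A = -P + 8.
So D = 3*P - 27.
Substituting into the T equation gives T = 13*P - 120.
Linear in P, so extremes are at the endpoints: P = -3 gives T = -159; P = 7 gives T = -29.

-159 to -29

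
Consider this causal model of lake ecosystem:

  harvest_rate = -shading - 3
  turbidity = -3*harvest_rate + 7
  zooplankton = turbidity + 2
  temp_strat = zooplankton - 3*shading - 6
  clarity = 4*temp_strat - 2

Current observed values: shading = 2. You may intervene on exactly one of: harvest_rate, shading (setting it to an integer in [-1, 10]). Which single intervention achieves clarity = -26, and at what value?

Intervening on harvest_rate: with other inputs at their observed values, clarity = -12*harvest_rate - 14. Solving for -26 gives harvest_rate = 1, within [-1, 10].
Intervening on shading: the paths from shading to clarity cancel (net effect zero), leaving clarity = 46; -26 is unreachable this way.

set harvest_rate = 1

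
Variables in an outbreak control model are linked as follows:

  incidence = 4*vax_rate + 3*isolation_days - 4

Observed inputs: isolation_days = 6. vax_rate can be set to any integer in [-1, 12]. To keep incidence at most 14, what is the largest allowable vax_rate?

Substituting into the incidence equation gives incidence = 4*vax_rate + 14.
Require 4*vax_rate + 14 ≤ 14, so vax_rate ≤ 0.
The largest integer in [-1, 12] satisfying this is 0.

vax_rate = 0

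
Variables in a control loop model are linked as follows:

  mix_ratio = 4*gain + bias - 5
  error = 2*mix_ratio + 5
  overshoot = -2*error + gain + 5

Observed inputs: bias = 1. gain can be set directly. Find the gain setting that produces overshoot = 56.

Substituting into the mix_ratio equation gives mix_ratio = 4*gain - 4.
Substituting into the error equation gives error = 8*gain - 3.
So overshoot = -15*gain + 11.
Solve -15*gain + 11 = 56: gain = (56 - 11) / -15 = -3.

gain = -3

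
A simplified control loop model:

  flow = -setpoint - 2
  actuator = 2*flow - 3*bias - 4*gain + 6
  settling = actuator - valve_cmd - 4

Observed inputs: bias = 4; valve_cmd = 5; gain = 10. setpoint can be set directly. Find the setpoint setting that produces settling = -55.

setpoint = -2

Substituting into the actuator equation gives actuator = -2*setpoint - 50.
settling becomes -2*setpoint - 59.
Solve -2*setpoint - 59 = -55: setpoint = (-55 + 59) / -2 = -2.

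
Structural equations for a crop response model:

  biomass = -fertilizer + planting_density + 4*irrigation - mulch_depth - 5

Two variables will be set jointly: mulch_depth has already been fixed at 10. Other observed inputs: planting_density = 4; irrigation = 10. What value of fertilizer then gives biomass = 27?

With mulch_depth held at 10:
Substituting into the biomass equation gives biomass = -fertilizer + 29.
Solve -fertilizer + 29 = 27: fertilizer = (27 - 29) / -1 = 2.

fertilizer = 2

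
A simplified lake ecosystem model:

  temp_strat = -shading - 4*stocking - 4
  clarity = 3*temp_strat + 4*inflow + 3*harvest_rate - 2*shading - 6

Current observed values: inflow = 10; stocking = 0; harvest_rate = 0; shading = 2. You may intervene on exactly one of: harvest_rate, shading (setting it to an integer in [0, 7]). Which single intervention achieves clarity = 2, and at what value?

set shading = 4

Intervening on harvest_rate: clarity = 3*harvest_rate + 12. Reaching 2 requires harvest_rate = -10/3, not an integer.
Intervening on shading: with other inputs at their observed values, clarity = -5*shading + 22. Solving for 2 gives shading = 4, within [0, 7].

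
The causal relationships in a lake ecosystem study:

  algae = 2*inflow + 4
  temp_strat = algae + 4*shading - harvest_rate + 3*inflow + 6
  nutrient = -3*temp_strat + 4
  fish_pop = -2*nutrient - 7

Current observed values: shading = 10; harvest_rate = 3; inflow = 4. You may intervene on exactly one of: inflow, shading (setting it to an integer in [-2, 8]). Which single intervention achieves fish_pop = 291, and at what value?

set shading = 6

Intervening on inflow: fish_pop = 30*inflow + 267. Reaching 291 requires inflow = 4/5, not an integer.
Intervening on shading: with other inputs at their observed values, fish_pop = 24*shading + 147. Solving for 291 gives shading = 6, within [-2, 8].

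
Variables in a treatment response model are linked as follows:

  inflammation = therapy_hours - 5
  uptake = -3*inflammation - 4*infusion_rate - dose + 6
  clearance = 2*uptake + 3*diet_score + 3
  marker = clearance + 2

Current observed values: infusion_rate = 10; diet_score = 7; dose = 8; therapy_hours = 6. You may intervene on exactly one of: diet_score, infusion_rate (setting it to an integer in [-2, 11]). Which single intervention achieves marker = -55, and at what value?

set diet_score = 10

Intervening on diet_score: with other inputs at their observed values, marker = 3*diet_score - 85. Solving for -55 gives diet_score = 10, within [-2, 11].
Intervening on infusion_rate: marker = -8*infusion_rate + 16. Reaching -55 requires infusion_rate = 71/8, not an integer.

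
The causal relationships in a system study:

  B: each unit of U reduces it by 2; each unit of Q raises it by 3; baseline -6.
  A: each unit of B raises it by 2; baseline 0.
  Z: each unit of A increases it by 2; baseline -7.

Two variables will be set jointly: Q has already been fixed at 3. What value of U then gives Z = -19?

U = 3

With Q held at 3:
Substituting into the B equation gives B = -2*U + 3.
A becomes -4*U + 6.
Substituting into the Z equation gives Z = -8*U + 5.
Solve -8*U + 5 = -19: U = (-19 - 5) / -8 = 3.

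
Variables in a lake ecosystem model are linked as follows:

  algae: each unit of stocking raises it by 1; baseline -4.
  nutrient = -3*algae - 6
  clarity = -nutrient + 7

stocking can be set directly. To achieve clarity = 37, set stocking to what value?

Substituting into the nutrient equation gives nutrient = -3*stocking + 6.
Substituting into the clarity equation gives clarity = 3*stocking + 1.
Solve 3*stocking + 1 = 37: stocking = (37 - 1) / 3 = 12.

stocking = 12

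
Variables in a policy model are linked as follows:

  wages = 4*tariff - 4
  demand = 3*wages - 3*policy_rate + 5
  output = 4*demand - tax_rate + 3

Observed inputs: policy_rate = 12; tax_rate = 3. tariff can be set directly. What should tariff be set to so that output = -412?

tariff = -5

Substituting into the demand equation gives demand = 12*tariff - 43.
This gives output = 48*tariff - 172.
Solve 48*tariff - 172 = -412: tariff = (-412 + 172) / 48 = -5.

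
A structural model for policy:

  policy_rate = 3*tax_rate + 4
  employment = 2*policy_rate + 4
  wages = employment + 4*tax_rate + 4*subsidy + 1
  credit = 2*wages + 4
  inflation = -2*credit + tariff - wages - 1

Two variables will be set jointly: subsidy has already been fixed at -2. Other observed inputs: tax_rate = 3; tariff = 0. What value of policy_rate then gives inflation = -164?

policy_rate = 11

With subsidy held at -2:
Intervening on policy_rate fixes its value directly, overriding its dependence on tax_rate.
Substituting into the wages equation gives wages = 2*policy_rate + 9.
Substituting into the credit equation gives credit = 4*policy_rate + 22.
Substituting into the inflation equation gives inflation = -10*policy_rate - 54.
Solve -10*policy_rate - 54 = -164: policy_rate = (-164 + 54) / -10 = 11.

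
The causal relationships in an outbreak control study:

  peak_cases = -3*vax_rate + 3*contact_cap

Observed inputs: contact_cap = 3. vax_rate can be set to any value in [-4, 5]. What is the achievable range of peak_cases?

Substituting into the peak_cases equation gives peak_cases = -3*vax_rate + 9.
Linear in vax_rate, so extremes are at the endpoints: vax_rate = -4 gives peak_cases = 21; vax_rate = 5 gives peak_cases = -6.

-6 to 21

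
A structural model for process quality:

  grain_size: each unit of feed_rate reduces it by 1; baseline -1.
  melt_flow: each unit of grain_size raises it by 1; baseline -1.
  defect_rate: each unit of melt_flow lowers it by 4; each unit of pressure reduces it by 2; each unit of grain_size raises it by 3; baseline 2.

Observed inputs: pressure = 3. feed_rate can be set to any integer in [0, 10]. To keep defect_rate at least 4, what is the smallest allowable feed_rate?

Substituting into the melt_flow equation gives melt_flow = -feed_rate - 2.
Substituting into the defect_rate equation gives defect_rate = feed_rate + 1.
Require feed_rate + 1 ≥ 4, so feed_rate ≥ 3.
The smallest integer in [0, 10] satisfying this is 3.

feed_rate = 3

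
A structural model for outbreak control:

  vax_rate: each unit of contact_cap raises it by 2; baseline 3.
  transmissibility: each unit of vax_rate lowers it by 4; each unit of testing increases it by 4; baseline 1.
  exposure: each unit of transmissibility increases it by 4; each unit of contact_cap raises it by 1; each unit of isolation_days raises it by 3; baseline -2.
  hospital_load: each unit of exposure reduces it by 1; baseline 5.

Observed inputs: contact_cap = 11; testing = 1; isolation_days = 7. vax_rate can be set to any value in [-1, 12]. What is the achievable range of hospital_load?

-61 to 147

Intervening on vax_rate fixes its value directly, overriding its dependence on contact_cap.
Substituting into the transmissibility equation gives transmissibility = -4*vax_rate + 5.
So exposure = -16*vax_rate + 50.
Substituting into the hospital_load equation gives hospital_load = 16*vax_rate - 45.
Linear in vax_rate, so extremes are at the endpoints: vax_rate = -1 gives hospital_load = -61; vax_rate = 12 gives hospital_load = 147.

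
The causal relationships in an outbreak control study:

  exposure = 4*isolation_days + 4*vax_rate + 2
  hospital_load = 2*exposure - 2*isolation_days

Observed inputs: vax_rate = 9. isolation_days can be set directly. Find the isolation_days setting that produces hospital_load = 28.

Substituting into the exposure equation gives exposure = 4*isolation_days + 38.
hospital_load becomes 6*isolation_days + 76.
Solve 6*isolation_days + 76 = 28: isolation_days = (28 - 76) / 6 = -8.

isolation_days = -8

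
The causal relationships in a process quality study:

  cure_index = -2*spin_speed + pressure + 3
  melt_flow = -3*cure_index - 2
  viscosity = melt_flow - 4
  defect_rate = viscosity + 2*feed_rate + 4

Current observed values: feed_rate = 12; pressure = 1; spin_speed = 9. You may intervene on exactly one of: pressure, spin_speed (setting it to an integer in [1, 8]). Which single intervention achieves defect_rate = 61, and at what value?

Intervening on pressure: with other inputs at their observed values, defect_rate = -3*pressure + 67. Solving for 61 gives pressure = 2, within [1, 8].
Intervening on spin_speed: defect_rate = 6*spin_speed + 10. Reaching 61 requires spin_speed = 17/2, not an integer.

set pressure = 2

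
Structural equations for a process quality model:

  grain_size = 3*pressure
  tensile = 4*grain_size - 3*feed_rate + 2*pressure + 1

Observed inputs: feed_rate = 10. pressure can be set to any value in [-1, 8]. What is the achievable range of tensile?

-43 to 83

Substituting into the tensile equation gives tensile = 14*pressure - 29.
Linear in pressure, so extremes are at the endpoints: pressure = -1 gives tensile = -43; pressure = 8 gives tensile = 83.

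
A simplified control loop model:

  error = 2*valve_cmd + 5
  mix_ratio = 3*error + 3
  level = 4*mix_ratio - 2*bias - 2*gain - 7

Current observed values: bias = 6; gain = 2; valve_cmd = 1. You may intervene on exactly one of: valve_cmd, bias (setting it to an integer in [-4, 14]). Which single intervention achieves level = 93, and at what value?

set bias = -4

Intervening on valve_cmd: level = 24*valve_cmd + 49. Reaching 93 requires valve_cmd = 11/6, not an integer.
Intervening on bias: with other inputs at their observed values, level = -2*bias + 85. Solving for 93 gives bias = -4, within [-4, 14].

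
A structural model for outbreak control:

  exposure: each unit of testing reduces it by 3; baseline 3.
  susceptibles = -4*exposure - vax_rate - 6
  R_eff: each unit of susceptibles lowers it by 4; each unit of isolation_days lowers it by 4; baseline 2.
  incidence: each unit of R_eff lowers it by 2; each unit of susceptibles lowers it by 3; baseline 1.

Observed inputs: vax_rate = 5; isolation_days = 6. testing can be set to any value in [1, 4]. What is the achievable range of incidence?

Substituting into the susceptibles equation gives susceptibles = 12*testing - 23.
So R_eff = -48*testing + 70.
Substituting into the incidence equation gives incidence = 60*testing - 70.
Linear in testing, so extremes are at the endpoints: testing = 1 gives incidence = -10; testing = 4 gives incidence = 170.

-10 to 170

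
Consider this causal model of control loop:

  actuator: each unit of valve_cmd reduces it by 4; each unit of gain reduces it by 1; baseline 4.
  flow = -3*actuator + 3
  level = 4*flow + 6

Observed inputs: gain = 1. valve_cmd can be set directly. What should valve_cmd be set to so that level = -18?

valve_cmd = 0

Substituting into the actuator equation gives actuator = -4*valve_cmd + 3.
Substituting into the flow equation gives flow = 12*valve_cmd - 6.
Substituting into the level equation gives level = 48*valve_cmd - 18.
Solve 48*valve_cmd - 18 = -18: valve_cmd = (-18 + 18) / 48 = 0.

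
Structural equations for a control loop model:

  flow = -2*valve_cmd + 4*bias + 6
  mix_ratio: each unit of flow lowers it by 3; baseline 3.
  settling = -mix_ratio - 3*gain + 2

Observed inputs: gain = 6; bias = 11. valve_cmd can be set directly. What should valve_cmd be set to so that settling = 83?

valve_cmd = 8

Substituting into the flow equation gives flow = -2*valve_cmd + 50.
Substituting into the mix_ratio equation gives mix_ratio = 6*valve_cmd - 147.
Substituting into the settling equation gives settling = -6*valve_cmd + 131.
Solve -6*valve_cmd + 131 = 83: valve_cmd = (83 - 131) / -6 = 8.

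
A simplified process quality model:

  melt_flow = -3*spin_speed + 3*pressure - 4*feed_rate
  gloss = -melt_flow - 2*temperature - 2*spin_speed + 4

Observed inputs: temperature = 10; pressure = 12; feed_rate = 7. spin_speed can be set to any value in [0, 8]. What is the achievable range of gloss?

Substituting into the melt_flow equation gives melt_flow = -3*spin_speed + 8.
Substituting into the gloss equation gives gloss = spin_speed - 24.
Linear in spin_speed, so extremes are at the endpoints: spin_speed = 0 gives gloss = -24; spin_speed = 8 gives gloss = -16.

-24 to -16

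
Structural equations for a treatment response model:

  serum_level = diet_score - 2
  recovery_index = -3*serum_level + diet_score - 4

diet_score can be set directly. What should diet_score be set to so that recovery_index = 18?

diet_score = -8

Substituting into the recovery_index equation gives recovery_index = -2*diet_score + 2.
Solve -2*diet_score + 2 = 18: diet_score = (18 - 2) / -2 = -8.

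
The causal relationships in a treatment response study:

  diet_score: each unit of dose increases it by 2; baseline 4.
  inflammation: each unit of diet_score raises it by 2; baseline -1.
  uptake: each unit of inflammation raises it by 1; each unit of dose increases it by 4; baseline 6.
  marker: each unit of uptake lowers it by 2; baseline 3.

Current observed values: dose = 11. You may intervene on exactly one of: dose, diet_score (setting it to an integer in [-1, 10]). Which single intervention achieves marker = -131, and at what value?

Intervening on dose: marker = -16*dose - 23. Reaching -131 requires dose = 27/4, not an integer.
Intervening on diet_score: with other inputs at their observed values, marker = -4*diet_score - 95. Solving for -131 gives diet_score = 9, within [-1, 10].

set diet_score = 9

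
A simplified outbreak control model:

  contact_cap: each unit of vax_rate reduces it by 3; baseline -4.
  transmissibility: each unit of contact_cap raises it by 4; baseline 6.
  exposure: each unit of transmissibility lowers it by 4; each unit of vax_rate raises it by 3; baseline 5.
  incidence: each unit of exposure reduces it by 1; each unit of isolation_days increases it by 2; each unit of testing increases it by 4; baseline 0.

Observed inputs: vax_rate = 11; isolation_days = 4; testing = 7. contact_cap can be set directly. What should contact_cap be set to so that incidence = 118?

contact_cap = 6

Intervening on contact_cap fixes its value directly, overriding its dependence on vax_rate.
Substituting into the exposure equation gives exposure = -16*contact_cap + 14.
This gives incidence = 16*contact_cap + 22.
Solve 16*contact_cap + 22 = 118: contact_cap = (118 - 22) / 16 = 6.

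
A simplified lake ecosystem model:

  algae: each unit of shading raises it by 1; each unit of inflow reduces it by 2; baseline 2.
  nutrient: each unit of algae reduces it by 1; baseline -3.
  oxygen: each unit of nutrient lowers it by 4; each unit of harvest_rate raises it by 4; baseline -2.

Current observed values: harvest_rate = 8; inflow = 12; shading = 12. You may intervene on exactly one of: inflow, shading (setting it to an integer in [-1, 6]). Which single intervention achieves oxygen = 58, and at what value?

set inflow = 5

Intervening on inflow: with other inputs at their observed values, oxygen = -8*inflow + 98. Solving for 58 gives inflow = 5, within [-1, 6].
Intervening on shading: oxygen = 4*shading - 46. Reaching 58 requires shading = 26, outside [-1, 6].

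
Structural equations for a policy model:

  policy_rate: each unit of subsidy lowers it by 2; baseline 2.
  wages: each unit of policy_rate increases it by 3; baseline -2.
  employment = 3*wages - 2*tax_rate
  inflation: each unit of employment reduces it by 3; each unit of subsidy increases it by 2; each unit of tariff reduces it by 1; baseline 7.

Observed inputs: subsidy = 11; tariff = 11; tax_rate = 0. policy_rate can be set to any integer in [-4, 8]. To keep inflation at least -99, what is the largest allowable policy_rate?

Intervening on policy_rate fixes its value directly, overriding its dependence on subsidy.
Substituting into the employment equation gives employment = 9*policy_rate - 6.
inflation becomes -27*policy_rate + 36.
Require -27*policy_rate + 36 ≥ -99, so policy_rate ≤ 5.
The largest integer in [-4, 8] satisfying this is 5.

policy_rate = 5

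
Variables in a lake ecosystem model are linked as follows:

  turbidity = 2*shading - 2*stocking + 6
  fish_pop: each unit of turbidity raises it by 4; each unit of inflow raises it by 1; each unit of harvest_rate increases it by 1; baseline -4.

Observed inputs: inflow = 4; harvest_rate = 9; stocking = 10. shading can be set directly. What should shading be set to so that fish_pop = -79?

Substituting into the turbidity equation gives turbidity = 2*shading - 14.
So fish_pop = 8*shading - 47.
Solve 8*shading - 47 = -79: shading = (-79 + 47) / 8 = -4.

shading = -4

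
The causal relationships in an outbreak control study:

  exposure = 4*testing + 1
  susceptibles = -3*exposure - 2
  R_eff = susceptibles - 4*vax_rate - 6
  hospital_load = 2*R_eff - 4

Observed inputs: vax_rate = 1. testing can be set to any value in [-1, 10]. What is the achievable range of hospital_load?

-274 to -10

Substituting into the susceptibles equation gives susceptibles = -12*testing - 5.
So R_eff = -12*testing - 15.
hospital_load becomes -24*testing - 34.
Linear in testing, so extremes are at the endpoints: testing = -1 gives hospital_load = -10; testing = 10 gives hospital_load = -274.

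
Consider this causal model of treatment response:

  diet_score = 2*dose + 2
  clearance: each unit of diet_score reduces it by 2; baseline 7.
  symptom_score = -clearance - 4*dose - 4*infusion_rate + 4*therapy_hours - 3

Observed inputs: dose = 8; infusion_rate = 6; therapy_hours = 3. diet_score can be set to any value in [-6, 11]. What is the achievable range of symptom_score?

-66 to -32

Intervening on diet_score fixes its value directly, overriding its dependence on dose.
Substituting into the symptom_score equation gives symptom_score = 2*diet_score - 54.
Linear in diet_score, so extremes are at the endpoints: diet_score = -6 gives symptom_score = -66; diet_score = 11 gives symptom_score = -32.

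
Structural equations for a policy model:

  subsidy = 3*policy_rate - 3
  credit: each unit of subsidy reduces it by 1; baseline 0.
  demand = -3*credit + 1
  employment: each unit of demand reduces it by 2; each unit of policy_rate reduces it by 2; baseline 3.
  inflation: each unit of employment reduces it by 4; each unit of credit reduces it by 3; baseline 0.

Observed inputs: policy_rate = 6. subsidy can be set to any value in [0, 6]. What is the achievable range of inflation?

Intervening on subsidy fixes its value directly, overriding its dependence on policy_rate.
Substituting into the demand equation gives demand = 3*subsidy + 1.
Substituting into the employment equation gives employment = -6*subsidy - 11.
So inflation = 27*subsidy + 44.
Linear in subsidy, so extremes are at the endpoints: subsidy = 0 gives inflation = 44; subsidy = 6 gives inflation = 206.

44 to 206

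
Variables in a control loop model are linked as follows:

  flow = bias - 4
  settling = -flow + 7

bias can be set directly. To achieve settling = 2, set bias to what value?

bias = 9

Substituting into the settling equation gives settling = -bias + 11.
Solve -bias + 11 = 2: bias = (2 - 11) / -1 = 9.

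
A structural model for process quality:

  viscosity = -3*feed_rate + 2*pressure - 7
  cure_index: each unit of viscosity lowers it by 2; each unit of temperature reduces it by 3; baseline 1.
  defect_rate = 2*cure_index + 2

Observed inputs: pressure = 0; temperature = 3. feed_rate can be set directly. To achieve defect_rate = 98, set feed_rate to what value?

Substituting into the viscosity equation gives viscosity = -3*feed_rate - 7.
cure_index becomes 6*feed_rate + 6.
Substituting into the defect_rate equation gives defect_rate = 12*feed_rate + 14.
Solve 12*feed_rate + 14 = 98: feed_rate = (98 - 14) / 12 = 7.

feed_rate = 7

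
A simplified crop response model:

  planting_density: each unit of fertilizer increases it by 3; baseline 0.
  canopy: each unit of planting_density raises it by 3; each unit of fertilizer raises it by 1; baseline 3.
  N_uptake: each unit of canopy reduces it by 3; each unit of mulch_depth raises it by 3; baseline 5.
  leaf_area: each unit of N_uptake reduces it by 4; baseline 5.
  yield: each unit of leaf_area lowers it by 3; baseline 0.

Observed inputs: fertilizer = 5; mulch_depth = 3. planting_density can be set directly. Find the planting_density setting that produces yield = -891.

planting_density = 7

Intervening on planting_density fixes its value directly, overriding its dependence on fertilizer.
Substituting into the canopy equation gives canopy = 3*planting_density + 8.
Substituting into the N_uptake equation gives N_uptake = -9*planting_density - 10.
Substituting into the leaf_area equation gives leaf_area = 36*planting_density + 45.
yield becomes -108*planting_density - 135.
Solve -108*planting_density - 135 = -891: planting_density = (-891 + 135) / -108 = 7.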